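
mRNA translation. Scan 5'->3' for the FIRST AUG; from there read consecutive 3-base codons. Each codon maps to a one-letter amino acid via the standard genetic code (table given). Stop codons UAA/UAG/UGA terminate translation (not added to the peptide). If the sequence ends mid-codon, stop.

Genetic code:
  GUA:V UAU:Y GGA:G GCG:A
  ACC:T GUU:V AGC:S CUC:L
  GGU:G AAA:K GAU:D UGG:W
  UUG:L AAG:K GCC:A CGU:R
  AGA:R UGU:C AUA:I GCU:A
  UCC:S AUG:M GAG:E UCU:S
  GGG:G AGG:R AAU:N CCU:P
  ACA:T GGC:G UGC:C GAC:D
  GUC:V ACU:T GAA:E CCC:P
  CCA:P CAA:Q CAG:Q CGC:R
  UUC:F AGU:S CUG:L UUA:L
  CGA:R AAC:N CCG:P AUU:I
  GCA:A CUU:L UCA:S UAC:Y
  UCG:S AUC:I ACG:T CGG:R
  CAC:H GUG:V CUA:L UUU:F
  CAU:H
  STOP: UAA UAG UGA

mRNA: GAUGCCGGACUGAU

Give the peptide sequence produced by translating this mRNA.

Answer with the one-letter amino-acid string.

start AUG at pos 1
pos 1: AUG -> M; peptide=M
pos 4: CCG -> P; peptide=MP
pos 7: GAC -> D; peptide=MPD
pos 10: UGA -> STOP

Answer: MPD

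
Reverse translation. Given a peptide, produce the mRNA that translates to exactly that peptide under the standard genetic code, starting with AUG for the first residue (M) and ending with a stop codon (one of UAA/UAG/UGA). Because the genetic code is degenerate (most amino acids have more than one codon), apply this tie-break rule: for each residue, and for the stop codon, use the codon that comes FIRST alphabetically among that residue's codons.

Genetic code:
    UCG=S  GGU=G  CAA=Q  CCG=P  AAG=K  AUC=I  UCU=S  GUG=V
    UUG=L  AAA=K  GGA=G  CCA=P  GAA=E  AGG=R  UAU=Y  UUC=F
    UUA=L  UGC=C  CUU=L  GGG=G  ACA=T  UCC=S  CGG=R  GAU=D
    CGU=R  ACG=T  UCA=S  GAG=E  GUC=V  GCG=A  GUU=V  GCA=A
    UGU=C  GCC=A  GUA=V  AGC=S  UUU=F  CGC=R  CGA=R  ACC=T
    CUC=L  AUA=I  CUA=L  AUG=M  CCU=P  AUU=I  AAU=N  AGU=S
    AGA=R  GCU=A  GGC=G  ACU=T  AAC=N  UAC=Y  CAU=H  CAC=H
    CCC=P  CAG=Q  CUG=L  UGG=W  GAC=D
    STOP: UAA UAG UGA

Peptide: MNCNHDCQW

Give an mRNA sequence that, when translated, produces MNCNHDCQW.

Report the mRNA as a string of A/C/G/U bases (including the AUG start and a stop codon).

Answer: mRNA: AUGAACUGCAACCACGACUGCCAAUGGUAA

Derivation:
residue 1: M -> AUG (start codon)
residue 2: N codons sorted = AAC,AAU -> pick first = AAC
residue 3: C codons sorted = UGC,UGU -> pick first = UGC
residue 4: N codons sorted = AAC,AAU -> pick first = AAC
residue 5: H codons sorted = CAC,CAU -> pick first = CAC
residue 6: D codons sorted = GAC,GAU -> pick first = GAC
residue 7: C codons sorted = UGC,UGU -> pick first = UGC
residue 8: Q codons sorted = CAA,CAG -> pick first = CAA
residue 9: W -> UGG (only codon)
terminator: stop codons sorted = UAA,UAG,UGA -> pick first = UAA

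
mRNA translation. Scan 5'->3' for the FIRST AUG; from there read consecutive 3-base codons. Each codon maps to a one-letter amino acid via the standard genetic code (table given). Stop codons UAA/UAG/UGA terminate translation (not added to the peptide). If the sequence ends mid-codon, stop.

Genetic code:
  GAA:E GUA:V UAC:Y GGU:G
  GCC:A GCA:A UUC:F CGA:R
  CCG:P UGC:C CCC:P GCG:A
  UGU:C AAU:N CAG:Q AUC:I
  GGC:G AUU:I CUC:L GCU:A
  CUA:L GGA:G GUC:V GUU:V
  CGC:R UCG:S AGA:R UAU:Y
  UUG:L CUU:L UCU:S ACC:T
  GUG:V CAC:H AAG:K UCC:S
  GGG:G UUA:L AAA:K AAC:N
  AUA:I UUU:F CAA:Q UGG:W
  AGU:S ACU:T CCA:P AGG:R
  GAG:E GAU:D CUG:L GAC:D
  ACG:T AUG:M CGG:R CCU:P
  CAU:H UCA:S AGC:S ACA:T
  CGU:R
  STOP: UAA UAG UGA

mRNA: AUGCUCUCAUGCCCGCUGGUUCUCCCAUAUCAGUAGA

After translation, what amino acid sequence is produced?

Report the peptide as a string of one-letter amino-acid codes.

Answer: MLSCPLVLPYQ

Derivation:
start AUG at pos 0
pos 0: AUG -> M; peptide=M
pos 3: CUC -> L; peptide=ML
pos 6: UCA -> S; peptide=MLS
pos 9: UGC -> C; peptide=MLSC
pos 12: CCG -> P; peptide=MLSCP
pos 15: CUG -> L; peptide=MLSCPL
pos 18: GUU -> V; peptide=MLSCPLV
pos 21: CUC -> L; peptide=MLSCPLVL
pos 24: CCA -> P; peptide=MLSCPLVLP
pos 27: UAU -> Y; peptide=MLSCPLVLPY
pos 30: CAG -> Q; peptide=MLSCPLVLPYQ
pos 33: UAG -> STOP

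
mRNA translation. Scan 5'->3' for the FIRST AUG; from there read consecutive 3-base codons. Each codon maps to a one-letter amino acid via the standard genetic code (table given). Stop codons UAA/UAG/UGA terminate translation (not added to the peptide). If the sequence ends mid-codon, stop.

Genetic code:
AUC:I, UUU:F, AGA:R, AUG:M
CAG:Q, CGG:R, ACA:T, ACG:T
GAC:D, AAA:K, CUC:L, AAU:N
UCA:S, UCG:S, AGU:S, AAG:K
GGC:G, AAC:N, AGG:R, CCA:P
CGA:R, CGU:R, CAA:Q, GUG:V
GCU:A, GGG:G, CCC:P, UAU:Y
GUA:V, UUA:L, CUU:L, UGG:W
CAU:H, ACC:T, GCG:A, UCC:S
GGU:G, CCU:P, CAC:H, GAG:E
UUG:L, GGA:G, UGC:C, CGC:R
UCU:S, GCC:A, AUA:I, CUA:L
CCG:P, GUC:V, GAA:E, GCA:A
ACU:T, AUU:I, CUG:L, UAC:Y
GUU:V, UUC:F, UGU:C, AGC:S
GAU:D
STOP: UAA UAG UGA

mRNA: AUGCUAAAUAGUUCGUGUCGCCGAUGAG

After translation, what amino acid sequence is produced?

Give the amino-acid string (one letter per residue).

Answer: MLNSSCRR

Derivation:
start AUG at pos 0
pos 0: AUG -> M; peptide=M
pos 3: CUA -> L; peptide=ML
pos 6: AAU -> N; peptide=MLN
pos 9: AGU -> S; peptide=MLNS
pos 12: UCG -> S; peptide=MLNSS
pos 15: UGU -> C; peptide=MLNSSC
pos 18: CGC -> R; peptide=MLNSSCR
pos 21: CGA -> R; peptide=MLNSSCRR
pos 24: UGA -> STOP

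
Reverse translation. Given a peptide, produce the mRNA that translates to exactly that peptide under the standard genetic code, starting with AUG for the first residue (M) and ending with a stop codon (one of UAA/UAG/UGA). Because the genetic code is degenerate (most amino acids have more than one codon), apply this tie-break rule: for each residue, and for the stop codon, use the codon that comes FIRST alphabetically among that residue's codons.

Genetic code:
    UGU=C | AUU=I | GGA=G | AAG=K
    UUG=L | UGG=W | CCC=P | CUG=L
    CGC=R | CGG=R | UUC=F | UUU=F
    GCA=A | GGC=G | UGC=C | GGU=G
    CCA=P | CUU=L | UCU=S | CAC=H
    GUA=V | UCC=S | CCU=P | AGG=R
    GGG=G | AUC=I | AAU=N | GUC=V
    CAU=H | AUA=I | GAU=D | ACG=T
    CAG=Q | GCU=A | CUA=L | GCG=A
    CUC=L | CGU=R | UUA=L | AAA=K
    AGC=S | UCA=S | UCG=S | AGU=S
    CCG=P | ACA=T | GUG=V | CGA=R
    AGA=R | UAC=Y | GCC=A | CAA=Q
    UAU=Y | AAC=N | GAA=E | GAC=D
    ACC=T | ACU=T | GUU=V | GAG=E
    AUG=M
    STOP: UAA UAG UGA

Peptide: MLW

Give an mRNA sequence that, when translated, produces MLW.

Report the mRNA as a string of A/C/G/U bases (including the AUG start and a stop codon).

residue 1: M -> AUG (start codon)
residue 2: L codons sorted = CUA,CUC,CUG,CUU,UUA,UUG -> pick first = CUA
residue 3: W -> UGG (only codon)
terminator: stop codons sorted = UAA,UAG,UGA -> pick first = UAA

Answer: mRNA: AUGCUAUGGUAA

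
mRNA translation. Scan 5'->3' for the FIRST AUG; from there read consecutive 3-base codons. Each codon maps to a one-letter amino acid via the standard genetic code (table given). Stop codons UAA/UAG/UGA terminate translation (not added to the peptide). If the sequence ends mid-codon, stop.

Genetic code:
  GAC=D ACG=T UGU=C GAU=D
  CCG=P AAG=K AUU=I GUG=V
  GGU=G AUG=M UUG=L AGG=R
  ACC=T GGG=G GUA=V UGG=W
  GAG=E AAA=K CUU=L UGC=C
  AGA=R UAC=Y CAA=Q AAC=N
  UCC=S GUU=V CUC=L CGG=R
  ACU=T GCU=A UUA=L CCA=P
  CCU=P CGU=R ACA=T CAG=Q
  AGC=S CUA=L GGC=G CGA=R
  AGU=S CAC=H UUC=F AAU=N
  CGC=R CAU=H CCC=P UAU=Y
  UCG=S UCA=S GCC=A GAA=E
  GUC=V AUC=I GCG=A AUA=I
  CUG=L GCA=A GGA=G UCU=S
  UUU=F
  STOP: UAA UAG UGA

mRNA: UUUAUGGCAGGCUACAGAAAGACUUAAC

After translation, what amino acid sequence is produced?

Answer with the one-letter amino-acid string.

start AUG at pos 3
pos 3: AUG -> M; peptide=M
pos 6: GCA -> A; peptide=MA
pos 9: GGC -> G; peptide=MAG
pos 12: UAC -> Y; peptide=MAGY
pos 15: AGA -> R; peptide=MAGYR
pos 18: AAG -> K; peptide=MAGYRK
pos 21: ACU -> T; peptide=MAGYRKT
pos 24: UAA -> STOP

Answer: MAGYRKT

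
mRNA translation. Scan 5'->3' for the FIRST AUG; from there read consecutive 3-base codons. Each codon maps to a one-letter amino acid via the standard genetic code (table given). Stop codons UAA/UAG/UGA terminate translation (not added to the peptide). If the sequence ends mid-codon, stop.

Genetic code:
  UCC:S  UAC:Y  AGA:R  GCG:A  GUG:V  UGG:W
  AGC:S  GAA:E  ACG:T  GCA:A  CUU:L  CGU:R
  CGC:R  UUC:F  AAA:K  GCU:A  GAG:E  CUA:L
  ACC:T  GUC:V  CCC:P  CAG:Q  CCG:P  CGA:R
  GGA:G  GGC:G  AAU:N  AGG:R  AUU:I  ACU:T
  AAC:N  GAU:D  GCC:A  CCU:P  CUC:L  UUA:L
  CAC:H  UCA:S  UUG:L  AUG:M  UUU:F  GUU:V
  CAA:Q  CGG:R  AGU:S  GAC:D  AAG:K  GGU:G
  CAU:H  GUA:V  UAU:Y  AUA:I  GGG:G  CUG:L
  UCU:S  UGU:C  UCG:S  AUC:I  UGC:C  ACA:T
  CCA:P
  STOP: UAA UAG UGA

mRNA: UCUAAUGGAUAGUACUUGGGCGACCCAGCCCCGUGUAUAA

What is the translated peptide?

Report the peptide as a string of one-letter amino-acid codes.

start AUG at pos 4
pos 4: AUG -> M; peptide=M
pos 7: GAU -> D; peptide=MD
pos 10: AGU -> S; peptide=MDS
pos 13: ACU -> T; peptide=MDST
pos 16: UGG -> W; peptide=MDSTW
pos 19: GCG -> A; peptide=MDSTWA
pos 22: ACC -> T; peptide=MDSTWAT
pos 25: CAG -> Q; peptide=MDSTWATQ
pos 28: CCC -> P; peptide=MDSTWATQP
pos 31: CGU -> R; peptide=MDSTWATQPR
pos 34: GUA -> V; peptide=MDSTWATQPRV
pos 37: UAA -> STOP

Answer: MDSTWATQPRV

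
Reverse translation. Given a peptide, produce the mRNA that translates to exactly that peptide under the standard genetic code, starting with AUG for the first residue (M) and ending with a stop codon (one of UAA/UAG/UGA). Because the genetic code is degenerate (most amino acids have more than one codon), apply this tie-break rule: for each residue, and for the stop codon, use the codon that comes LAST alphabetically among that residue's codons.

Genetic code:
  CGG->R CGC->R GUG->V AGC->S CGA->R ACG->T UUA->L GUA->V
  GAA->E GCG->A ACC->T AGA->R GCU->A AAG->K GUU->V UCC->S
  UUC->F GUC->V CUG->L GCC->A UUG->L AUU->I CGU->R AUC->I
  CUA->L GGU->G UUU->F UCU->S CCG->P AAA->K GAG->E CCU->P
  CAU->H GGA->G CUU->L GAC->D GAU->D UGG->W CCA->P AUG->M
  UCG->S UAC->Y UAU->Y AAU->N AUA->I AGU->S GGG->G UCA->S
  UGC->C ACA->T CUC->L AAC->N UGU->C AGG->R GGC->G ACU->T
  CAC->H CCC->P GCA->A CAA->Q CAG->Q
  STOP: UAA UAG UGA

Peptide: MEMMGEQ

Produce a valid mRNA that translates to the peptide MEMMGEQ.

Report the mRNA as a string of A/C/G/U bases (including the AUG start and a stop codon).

Answer: mRNA: AUGGAGAUGAUGGGUGAGCAGUGA

Derivation:
residue 1: M -> AUG (start codon)
residue 2: E codons sorted = GAA,GAG -> pick last = GAG
residue 3: M -> AUG (only codon)
residue 4: M -> AUG (only codon)
residue 5: G codons sorted = GGA,GGC,GGG,GGU -> pick last = GGU
residue 6: E codons sorted = GAA,GAG -> pick last = GAG
residue 7: Q codons sorted = CAA,CAG -> pick last = CAG
terminator: stop codons sorted = UAA,UAG,UGA -> pick last = UGA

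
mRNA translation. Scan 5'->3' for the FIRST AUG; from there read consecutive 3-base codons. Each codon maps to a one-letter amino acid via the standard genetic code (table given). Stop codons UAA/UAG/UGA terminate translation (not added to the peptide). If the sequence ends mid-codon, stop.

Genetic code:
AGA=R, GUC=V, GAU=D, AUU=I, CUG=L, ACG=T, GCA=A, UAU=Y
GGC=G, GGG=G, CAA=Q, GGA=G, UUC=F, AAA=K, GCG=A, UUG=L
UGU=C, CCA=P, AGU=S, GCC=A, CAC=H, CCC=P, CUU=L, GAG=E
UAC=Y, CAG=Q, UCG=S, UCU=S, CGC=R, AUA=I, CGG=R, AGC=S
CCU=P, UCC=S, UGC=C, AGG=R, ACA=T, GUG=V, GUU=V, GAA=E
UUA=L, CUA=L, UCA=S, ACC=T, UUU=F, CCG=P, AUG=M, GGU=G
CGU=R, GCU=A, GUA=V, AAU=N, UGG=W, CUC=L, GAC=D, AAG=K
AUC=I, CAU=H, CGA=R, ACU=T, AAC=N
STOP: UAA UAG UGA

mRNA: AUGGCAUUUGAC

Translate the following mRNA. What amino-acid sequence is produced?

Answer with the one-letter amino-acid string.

Answer: MAFD

Derivation:
start AUG at pos 0
pos 0: AUG -> M; peptide=M
pos 3: GCA -> A; peptide=MA
pos 6: UUU -> F; peptide=MAF
pos 9: GAC -> D; peptide=MAFD
pos 12: only 0 nt remain (<3), stop (end of mRNA)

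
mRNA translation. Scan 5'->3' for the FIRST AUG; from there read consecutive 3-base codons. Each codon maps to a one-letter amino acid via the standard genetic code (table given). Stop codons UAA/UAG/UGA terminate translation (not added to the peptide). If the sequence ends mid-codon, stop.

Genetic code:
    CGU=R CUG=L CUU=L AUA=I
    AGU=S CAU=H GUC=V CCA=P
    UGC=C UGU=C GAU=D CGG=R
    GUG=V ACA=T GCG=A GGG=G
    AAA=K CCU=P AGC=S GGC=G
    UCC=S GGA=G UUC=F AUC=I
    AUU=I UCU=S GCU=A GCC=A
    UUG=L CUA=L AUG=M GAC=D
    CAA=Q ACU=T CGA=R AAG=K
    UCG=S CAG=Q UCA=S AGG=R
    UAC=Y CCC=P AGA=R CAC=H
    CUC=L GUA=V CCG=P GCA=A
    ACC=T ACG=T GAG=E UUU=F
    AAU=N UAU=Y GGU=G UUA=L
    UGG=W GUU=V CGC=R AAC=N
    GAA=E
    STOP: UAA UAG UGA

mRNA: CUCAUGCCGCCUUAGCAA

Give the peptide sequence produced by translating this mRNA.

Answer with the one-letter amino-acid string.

Answer: MPP

Derivation:
start AUG at pos 3
pos 3: AUG -> M; peptide=M
pos 6: CCG -> P; peptide=MP
pos 9: CCU -> P; peptide=MPP
pos 12: UAG -> STOP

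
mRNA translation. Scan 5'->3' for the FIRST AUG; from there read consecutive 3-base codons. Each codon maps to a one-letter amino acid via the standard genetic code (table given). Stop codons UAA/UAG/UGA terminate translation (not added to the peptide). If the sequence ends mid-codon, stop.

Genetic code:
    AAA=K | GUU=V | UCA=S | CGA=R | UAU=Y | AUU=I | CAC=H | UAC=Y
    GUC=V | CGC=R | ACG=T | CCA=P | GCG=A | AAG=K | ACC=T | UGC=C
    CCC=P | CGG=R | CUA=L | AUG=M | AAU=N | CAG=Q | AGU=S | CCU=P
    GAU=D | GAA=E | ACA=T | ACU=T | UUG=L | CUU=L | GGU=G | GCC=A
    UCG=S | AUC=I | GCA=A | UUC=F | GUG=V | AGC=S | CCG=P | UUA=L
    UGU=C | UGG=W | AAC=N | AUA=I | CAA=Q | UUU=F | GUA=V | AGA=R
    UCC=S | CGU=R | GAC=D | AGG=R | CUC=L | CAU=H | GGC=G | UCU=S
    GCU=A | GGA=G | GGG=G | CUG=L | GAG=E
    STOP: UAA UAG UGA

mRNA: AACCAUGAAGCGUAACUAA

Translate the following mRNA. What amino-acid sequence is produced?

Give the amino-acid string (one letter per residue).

start AUG at pos 4
pos 4: AUG -> M; peptide=M
pos 7: AAG -> K; peptide=MK
pos 10: CGU -> R; peptide=MKR
pos 13: AAC -> N; peptide=MKRN
pos 16: UAA -> STOP

Answer: MKRN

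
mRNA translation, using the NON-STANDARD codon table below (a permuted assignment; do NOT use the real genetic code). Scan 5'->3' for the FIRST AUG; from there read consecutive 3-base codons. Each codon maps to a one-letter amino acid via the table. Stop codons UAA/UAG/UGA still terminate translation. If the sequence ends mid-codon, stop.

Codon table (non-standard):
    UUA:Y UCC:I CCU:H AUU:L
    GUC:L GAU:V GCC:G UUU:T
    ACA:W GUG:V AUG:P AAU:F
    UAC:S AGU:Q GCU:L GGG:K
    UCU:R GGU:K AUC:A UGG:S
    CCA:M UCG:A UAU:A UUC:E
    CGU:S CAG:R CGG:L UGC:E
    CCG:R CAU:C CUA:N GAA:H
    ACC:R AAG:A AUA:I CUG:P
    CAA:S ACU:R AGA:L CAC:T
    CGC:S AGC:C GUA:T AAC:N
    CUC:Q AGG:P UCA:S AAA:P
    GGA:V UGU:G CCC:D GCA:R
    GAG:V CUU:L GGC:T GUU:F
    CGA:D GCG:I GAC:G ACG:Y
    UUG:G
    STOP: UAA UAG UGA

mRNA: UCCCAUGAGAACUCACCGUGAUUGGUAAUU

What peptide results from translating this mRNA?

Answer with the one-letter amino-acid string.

Answer: PLRTSVS

Derivation:
start AUG at pos 4
pos 4: AUG -> P; peptide=P
pos 7: AGA -> L; peptide=PL
pos 10: ACU -> R; peptide=PLR
pos 13: CAC -> T; peptide=PLRT
pos 16: CGU -> S; peptide=PLRTS
pos 19: GAU -> V; peptide=PLRTSV
pos 22: UGG -> S; peptide=PLRTSVS
pos 25: UAA -> STOP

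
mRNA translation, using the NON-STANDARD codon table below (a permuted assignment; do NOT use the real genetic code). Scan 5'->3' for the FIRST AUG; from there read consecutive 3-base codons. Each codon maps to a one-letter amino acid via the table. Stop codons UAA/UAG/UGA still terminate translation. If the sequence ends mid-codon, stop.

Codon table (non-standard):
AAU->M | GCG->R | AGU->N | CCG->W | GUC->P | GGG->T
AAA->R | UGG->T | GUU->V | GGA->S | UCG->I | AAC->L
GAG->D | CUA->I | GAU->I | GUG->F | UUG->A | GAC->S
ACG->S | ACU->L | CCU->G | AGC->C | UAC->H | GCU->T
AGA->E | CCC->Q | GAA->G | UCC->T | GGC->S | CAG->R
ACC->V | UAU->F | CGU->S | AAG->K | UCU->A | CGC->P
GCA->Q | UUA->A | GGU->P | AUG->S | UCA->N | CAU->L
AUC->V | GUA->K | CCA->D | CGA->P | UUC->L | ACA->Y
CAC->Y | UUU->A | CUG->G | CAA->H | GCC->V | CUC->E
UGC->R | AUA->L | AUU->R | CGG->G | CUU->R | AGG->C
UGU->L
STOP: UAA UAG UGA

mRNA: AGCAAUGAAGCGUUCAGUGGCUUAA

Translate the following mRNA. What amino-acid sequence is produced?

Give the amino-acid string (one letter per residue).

Answer: SKSNFT

Derivation:
start AUG at pos 4
pos 4: AUG -> S; peptide=S
pos 7: AAG -> K; peptide=SK
pos 10: CGU -> S; peptide=SKS
pos 13: UCA -> N; peptide=SKSN
pos 16: GUG -> F; peptide=SKSNF
pos 19: GCU -> T; peptide=SKSNFT
pos 22: UAA -> STOP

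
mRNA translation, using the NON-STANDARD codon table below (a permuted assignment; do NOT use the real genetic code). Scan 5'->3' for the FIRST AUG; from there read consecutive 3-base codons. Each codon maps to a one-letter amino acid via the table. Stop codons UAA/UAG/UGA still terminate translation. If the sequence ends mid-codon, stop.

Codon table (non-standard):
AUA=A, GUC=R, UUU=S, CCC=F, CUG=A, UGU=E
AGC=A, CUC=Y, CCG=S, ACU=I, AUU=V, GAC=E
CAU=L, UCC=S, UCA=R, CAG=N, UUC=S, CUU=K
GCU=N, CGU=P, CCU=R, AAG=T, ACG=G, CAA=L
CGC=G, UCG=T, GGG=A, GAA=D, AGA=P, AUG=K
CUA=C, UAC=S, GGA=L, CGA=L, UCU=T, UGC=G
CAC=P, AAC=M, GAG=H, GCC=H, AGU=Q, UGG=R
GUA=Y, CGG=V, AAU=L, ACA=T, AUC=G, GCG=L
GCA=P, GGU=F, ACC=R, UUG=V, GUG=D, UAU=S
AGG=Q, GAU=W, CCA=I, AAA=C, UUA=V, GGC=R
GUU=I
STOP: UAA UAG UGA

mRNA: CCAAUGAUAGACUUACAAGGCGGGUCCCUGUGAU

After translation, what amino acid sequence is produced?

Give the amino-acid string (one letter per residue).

Answer: KAEVLRASA

Derivation:
start AUG at pos 3
pos 3: AUG -> K; peptide=K
pos 6: AUA -> A; peptide=KA
pos 9: GAC -> E; peptide=KAE
pos 12: UUA -> V; peptide=KAEV
pos 15: CAA -> L; peptide=KAEVL
pos 18: GGC -> R; peptide=KAEVLR
pos 21: GGG -> A; peptide=KAEVLRA
pos 24: UCC -> S; peptide=KAEVLRAS
pos 27: CUG -> A; peptide=KAEVLRASA
pos 30: UGA -> STOP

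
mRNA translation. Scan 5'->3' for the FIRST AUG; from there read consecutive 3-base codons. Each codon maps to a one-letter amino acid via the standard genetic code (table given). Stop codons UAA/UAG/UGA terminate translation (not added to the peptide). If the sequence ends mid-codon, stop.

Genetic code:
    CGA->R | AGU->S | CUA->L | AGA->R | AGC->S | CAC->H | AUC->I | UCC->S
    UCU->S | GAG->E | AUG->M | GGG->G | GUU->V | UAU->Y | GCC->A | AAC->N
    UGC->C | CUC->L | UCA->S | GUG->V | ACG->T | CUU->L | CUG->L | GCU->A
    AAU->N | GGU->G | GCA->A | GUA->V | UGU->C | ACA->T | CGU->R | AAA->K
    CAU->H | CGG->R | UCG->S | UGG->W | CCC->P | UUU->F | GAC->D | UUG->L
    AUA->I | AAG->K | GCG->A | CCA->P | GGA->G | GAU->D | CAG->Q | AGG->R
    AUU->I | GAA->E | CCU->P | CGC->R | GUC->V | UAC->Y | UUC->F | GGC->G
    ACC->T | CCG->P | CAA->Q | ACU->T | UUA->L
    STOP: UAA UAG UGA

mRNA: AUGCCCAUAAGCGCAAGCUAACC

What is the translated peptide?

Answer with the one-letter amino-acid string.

Answer: MPISAS

Derivation:
start AUG at pos 0
pos 0: AUG -> M; peptide=M
pos 3: CCC -> P; peptide=MP
pos 6: AUA -> I; peptide=MPI
pos 9: AGC -> S; peptide=MPIS
pos 12: GCA -> A; peptide=MPISA
pos 15: AGC -> S; peptide=MPISAS
pos 18: UAA -> STOP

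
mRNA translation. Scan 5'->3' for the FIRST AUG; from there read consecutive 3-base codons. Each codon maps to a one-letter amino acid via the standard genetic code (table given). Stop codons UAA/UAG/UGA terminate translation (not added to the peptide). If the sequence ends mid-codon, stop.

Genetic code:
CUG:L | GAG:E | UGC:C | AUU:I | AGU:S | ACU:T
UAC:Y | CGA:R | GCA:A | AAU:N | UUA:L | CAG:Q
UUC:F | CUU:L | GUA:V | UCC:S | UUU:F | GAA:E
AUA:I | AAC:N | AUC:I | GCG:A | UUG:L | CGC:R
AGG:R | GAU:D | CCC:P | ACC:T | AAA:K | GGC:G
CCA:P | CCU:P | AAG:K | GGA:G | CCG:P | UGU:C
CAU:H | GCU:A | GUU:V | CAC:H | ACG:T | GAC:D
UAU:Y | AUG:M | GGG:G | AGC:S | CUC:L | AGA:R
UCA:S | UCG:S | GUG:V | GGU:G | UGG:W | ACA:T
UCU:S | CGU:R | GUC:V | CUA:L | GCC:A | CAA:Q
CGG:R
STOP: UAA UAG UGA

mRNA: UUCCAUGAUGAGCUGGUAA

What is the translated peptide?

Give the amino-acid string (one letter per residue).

start AUG at pos 4
pos 4: AUG -> M; peptide=M
pos 7: AUG -> M; peptide=MM
pos 10: AGC -> S; peptide=MMS
pos 13: UGG -> W; peptide=MMSW
pos 16: UAA -> STOP

Answer: MMSW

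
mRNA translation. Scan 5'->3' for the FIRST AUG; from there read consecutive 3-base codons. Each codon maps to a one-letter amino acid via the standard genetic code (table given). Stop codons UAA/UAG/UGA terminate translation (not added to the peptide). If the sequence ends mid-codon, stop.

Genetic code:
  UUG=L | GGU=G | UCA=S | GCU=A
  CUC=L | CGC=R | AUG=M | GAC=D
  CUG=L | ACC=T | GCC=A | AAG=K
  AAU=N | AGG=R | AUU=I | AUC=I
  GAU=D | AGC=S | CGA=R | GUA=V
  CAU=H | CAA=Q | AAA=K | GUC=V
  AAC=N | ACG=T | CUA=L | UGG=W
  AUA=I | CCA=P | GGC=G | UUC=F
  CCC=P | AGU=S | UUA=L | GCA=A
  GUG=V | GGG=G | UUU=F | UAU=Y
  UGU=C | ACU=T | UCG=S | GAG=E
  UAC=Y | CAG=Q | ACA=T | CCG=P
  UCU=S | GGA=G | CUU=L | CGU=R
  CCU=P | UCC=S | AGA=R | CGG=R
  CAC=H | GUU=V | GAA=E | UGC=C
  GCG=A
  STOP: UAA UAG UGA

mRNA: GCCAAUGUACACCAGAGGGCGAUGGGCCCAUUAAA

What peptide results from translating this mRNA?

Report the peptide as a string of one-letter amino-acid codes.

start AUG at pos 4
pos 4: AUG -> M; peptide=M
pos 7: UAC -> Y; peptide=MY
pos 10: ACC -> T; peptide=MYT
pos 13: AGA -> R; peptide=MYTR
pos 16: GGG -> G; peptide=MYTRG
pos 19: CGA -> R; peptide=MYTRGR
pos 22: UGG -> W; peptide=MYTRGRW
pos 25: GCC -> A; peptide=MYTRGRWA
pos 28: CAU -> H; peptide=MYTRGRWAH
pos 31: UAA -> STOP

Answer: MYTRGRWAH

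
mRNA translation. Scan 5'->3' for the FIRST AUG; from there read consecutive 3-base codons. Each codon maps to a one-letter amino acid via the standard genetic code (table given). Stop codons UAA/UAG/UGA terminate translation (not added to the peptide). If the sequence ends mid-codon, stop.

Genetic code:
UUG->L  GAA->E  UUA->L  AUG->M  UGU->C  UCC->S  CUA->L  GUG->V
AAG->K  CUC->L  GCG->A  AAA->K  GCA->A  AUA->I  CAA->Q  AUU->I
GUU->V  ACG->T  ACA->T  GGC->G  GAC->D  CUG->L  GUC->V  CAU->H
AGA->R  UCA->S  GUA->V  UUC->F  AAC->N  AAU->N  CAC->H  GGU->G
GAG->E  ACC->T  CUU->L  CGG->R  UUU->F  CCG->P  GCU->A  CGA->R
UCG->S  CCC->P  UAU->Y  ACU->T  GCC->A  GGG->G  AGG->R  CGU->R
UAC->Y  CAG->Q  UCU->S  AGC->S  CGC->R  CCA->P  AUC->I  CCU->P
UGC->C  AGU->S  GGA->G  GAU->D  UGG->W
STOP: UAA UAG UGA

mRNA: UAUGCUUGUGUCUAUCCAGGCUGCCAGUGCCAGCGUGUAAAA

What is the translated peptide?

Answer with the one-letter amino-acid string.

start AUG at pos 1
pos 1: AUG -> M; peptide=M
pos 4: CUU -> L; peptide=ML
pos 7: GUG -> V; peptide=MLV
pos 10: UCU -> S; peptide=MLVS
pos 13: AUC -> I; peptide=MLVSI
pos 16: CAG -> Q; peptide=MLVSIQ
pos 19: GCU -> A; peptide=MLVSIQA
pos 22: GCC -> A; peptide=MLVSIQAA
pos 25: AGU -> S; peptide=MLVSIQAAS
pos 28: GCC -> A; peptide=MLVSIQAASA
pos 31: AGC -> S; peptide=MLVSIQAASAS
pos 34: GUG -> V; peptide=MLVSIQAASASV
pos 37: UAA -> STOP

Answer: MLVSIQAASASV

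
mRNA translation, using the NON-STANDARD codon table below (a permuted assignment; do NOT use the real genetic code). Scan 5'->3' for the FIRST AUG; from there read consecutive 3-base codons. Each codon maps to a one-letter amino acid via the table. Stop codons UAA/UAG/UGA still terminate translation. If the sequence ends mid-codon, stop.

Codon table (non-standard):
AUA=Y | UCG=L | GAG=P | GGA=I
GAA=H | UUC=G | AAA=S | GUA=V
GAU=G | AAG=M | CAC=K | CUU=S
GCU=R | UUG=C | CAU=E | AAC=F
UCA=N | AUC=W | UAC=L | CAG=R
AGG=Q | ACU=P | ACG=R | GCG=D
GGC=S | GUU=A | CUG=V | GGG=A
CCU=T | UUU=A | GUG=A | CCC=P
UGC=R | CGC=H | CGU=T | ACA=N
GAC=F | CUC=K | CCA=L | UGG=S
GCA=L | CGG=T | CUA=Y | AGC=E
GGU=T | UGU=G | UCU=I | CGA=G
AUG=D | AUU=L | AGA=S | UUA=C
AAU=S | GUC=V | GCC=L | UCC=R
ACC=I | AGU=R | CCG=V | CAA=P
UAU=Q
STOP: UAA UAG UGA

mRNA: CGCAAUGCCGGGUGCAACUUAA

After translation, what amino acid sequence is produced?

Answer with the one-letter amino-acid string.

start AUG at pos 4
pos 4: AUG -> D; peptide=D
pos 7: CCG -> V; peptide=DV
pos 10: GGU -> T; peptide=DVT
pos 13: GCA -> L; peptide=DVTL
pos 16: ACU -> P; peptide=DVTLP
pos 19: UAA -> STOP

Answer: DVTLP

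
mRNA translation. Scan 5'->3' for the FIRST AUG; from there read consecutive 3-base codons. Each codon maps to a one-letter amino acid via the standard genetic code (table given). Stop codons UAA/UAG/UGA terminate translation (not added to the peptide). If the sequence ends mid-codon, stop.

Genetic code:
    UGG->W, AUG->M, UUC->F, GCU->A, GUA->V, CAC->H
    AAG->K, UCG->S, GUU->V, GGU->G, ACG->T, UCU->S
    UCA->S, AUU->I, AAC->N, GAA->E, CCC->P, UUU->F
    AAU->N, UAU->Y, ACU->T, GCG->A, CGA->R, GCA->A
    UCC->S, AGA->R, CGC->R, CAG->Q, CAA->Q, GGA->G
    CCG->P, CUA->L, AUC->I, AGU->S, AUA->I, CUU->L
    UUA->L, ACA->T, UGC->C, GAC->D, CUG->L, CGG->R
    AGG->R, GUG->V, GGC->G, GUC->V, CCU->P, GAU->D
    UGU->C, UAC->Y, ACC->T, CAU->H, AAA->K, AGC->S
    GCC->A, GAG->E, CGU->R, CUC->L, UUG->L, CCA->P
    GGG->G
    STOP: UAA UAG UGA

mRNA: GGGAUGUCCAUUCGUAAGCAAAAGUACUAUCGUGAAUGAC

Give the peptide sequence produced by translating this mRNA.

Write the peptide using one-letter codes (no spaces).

start AUG at pos 3
pos 3: AUG -> M; peptide=M
pos 6: UCC -> S; peptide=MS
pos 9: AUU -> I; peptide=MSI
pos 12: CGU -> R; peptide=MSIR
pos 15: AAG -> K; peptide=MSIRK
pos 18: CAA -> Q; peptide=MSIRKQ
pos 21: AAG -> K; peptide=MSIRKQK
pos 24: UAC -> Y; peptide=MSIRKQKY
pos 27: UAU -> Y; peptide=MSIRKQKYY
pos 30: CGU -> R; peptide=MSIRKQKYYR
pos 33: GAA -> E; peptide=MSIRKQKYYRE
pos 36: UGA -> STOP

Answer: MSIRKQKYYRE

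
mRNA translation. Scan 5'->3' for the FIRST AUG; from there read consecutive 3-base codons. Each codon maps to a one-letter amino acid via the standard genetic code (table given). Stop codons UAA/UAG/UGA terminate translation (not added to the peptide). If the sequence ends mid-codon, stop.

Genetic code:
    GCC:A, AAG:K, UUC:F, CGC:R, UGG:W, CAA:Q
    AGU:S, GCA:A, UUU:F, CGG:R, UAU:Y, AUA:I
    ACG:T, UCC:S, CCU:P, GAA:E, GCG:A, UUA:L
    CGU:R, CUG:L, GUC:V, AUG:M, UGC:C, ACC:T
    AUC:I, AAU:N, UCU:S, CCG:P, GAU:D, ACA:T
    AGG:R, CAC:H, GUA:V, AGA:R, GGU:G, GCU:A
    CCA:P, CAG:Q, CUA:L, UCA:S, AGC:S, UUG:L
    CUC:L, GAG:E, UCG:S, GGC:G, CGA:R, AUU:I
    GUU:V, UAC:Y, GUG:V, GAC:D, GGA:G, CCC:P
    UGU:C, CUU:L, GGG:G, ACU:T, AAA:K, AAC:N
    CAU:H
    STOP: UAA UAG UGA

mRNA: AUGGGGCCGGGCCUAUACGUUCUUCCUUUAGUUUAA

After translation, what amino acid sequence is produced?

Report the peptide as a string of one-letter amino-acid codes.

start AUG at pos 0
pos 0: AUG -> M; peptide=M
pos 3: GGG -> G; peptide=MG
pos 6: CCG -> P; peptide=MGP
pos 9: GGC -> G; peptide=MGPG
pos 12: CUA -> L; peptide=MGPGL
pos 15: UAC -> Y; peptide=MGPGLY
pos 18: GUU -> V; peptide=MGPGLYV
pos 21: CUU -> L; peptide=MGPGLYVL
pos 24: CCU -> P; peptide=MGPGLYVLP
pos 27: UUA -> L; peptide=MGPGLYVLPL
pos 30: GUU -> V; peptide=MGPGLYVLPLV
pos 33: UAA -> STOP

Answer: MGPGLYVLPLV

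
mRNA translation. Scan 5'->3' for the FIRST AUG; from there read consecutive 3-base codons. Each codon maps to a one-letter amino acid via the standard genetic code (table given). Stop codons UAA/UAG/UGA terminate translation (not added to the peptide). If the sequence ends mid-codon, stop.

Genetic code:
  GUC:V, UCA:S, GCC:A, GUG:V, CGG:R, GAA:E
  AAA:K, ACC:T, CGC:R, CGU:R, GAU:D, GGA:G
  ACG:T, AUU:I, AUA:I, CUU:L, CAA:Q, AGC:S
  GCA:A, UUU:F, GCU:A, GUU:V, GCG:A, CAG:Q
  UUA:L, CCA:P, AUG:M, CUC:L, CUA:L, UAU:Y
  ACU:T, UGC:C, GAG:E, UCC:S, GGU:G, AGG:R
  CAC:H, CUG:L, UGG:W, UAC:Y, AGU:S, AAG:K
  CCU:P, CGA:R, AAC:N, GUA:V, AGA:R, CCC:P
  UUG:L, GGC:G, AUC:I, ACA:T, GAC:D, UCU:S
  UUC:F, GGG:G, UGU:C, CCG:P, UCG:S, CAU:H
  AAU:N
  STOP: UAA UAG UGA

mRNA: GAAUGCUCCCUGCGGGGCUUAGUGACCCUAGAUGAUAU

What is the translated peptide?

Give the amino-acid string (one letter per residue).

Answer: MLPAGLSDPR

Derivation:
start AUG at pos 2
pos 2: AUG -> M; peptide=M
pos 5: CUC -> L; peptide=ML
pos 8: CCU -> P; peptide=MLP
pos 11: GCG -> A; peptide=MLPA
pos 14: GGG -> G; peptide=MLPAG
pos 17: CUU -> L; peptide=MLPAGL
pos 20: AGU -> S; peptide=MLPAGLS
pos 23: GAC -> D; peptide=MLPAGLSD
pos 26: CCU -> P; peptide=MLPAGLSDP
pos 29: AGA -> R; peptide=MLPAGLSDPR
pos 32: UGA -> STOP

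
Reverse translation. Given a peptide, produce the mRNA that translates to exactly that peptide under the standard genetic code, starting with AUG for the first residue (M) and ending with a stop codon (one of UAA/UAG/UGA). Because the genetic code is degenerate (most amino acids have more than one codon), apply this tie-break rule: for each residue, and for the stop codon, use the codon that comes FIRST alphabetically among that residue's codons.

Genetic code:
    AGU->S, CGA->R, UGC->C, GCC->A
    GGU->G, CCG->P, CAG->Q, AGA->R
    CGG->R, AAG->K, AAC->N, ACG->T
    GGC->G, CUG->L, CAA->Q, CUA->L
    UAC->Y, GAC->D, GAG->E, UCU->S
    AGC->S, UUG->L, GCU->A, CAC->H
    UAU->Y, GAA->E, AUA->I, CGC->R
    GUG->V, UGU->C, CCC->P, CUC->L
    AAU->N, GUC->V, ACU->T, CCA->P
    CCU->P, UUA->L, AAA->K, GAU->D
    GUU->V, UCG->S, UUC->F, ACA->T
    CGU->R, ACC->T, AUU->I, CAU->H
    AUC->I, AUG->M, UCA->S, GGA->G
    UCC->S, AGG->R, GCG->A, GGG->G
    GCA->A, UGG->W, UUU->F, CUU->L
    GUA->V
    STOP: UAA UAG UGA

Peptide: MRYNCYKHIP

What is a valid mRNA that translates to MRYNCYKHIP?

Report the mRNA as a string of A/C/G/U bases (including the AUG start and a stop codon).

residue 1: M -> AUG (start codon)
residue 2: R codons sorted = AGA,AGG,CGA,CGC,CGG,CGU -> pick first = AGA
residue 3: Y codons sorted = UAC,UAU -> pick first = UAC
residue 4: N codons sorted = AAC,AAU -> pick first = AAC
residue 5: C codons sorted = UGC,UGU -> pick first = UGC
residue 6: Y codons sorted = UAC,UAU -> pick first = UAC
residue 7: K codons sorted = AAA,AAG -> pick first = AAA
residue 8: H codons sorted = CAC,CAU -> pick first = CAC
residue 9: I codons sorted = AUA,AUC,AUU -> pick first = AUA
residue 10: P codons sorted = CCA,CCC,CCG,CCU -> pick first = CCA
terminator: stop codons sorted = UAA,UAG,UGA -> pick first = UAA

Answer: mRNA: AUGAGAUACAACUGCUACAAACACAUACCAUAA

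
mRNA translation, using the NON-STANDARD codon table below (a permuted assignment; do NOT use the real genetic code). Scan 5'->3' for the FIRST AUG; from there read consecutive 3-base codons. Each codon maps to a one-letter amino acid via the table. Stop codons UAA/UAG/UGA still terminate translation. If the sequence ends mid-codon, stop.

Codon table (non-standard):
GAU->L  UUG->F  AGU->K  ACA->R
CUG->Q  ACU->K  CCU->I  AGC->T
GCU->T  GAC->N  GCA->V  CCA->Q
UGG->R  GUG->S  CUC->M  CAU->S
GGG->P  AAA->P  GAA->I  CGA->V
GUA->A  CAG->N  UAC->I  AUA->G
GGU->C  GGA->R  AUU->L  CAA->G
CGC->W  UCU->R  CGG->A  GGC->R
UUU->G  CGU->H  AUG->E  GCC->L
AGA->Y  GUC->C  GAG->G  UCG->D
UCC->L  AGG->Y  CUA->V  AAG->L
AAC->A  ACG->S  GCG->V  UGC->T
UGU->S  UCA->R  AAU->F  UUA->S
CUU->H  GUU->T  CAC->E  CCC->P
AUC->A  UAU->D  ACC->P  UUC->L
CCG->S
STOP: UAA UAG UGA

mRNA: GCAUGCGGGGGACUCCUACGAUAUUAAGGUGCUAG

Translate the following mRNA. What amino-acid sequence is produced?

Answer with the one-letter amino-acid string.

Answer: EAPKISGSYT

Derivation:
start AUG at pos 2
pos 2: AUG -> E; peptide=E
pos 5: CGG -> A; peptide=EA
pos 8: GGG -> P; peptide=EAP
pos 11: ACU -> K; peptide=EAPK
pos 14: CCU -> I; peptide=EAPKI
pos 17: ACG -> S; peptide=EAPKIS
pos 20: AUA -> G; peptide=EAPKISG
pos 23: UUA -> S; peptide=EAPKISGS
pos 26: AGG -> Y; peptide=EAPKISGSY
pos 29: UGC -> T; peptide=EAPKISGSYT
pos 32: UAG -> STOP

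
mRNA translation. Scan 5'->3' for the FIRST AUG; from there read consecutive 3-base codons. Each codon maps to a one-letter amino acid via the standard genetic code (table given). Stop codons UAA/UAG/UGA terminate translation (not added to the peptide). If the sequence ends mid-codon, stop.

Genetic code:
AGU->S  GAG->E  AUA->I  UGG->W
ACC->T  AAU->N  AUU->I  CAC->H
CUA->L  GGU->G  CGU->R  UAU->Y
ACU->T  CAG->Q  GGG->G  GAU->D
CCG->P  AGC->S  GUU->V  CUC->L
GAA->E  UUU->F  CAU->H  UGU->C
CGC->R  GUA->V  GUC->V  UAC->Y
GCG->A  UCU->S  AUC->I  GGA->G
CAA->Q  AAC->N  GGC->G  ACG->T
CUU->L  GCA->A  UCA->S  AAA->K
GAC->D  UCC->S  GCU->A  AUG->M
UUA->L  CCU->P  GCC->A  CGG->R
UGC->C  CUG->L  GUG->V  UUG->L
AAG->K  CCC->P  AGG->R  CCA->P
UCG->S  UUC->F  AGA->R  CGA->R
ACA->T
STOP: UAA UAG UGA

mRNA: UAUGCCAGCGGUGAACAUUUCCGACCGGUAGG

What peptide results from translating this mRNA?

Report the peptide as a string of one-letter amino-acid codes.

Answer: MPAVNISDR

Derivation:
start AUG at pos 1
pos 1: AUG -> M; peptide=M
pos 4: CCA -> P; peptide=MP
pos 7: GCG -> A; peptide=MPA
pos 10: GUG -> V; peptide=MPAV
pos 13: AAC -> N; peptide=MPAVN
pos 16: AUU -> I; peptide=MPAVNI
pos 19: UCC -> S; peptide=MPAVNIS
pos 22: GAC -> D; peptide=MPAVNISD
pos 25: CGG -> R; peptide=MPAVNISDR
pos 28: UAG -> STOP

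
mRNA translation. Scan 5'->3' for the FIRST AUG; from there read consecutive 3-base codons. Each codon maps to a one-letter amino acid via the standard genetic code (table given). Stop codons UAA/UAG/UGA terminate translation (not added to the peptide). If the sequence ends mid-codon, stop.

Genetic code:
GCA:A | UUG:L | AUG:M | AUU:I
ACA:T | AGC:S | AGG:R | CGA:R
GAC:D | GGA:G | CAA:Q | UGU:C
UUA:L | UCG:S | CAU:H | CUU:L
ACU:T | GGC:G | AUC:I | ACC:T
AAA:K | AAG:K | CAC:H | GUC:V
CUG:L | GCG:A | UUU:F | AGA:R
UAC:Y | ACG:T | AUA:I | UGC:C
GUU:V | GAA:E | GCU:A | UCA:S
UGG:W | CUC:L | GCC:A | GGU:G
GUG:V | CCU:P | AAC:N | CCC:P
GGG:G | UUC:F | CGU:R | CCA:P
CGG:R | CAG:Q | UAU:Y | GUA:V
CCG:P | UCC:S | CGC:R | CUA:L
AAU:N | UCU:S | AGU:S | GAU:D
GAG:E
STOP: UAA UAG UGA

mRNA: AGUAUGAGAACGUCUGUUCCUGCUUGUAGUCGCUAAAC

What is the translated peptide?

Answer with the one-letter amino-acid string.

start AUG at pos 3
pos 3: AUG -> M; peptide=M
pos 6: AGA -> R; peptide=MR
pos 9: ACG -> T; peptide=MRT
pos 12: UCU -> S; peptide=MRTS
pos 15: GUU -> V; peptide=MRTSV
pos 18: CCU -> P; peptide=MRTSVP
pos 21: GCU -> A; peptide=MRTSVPA
pos 24: UGU -> C; peptide=MRTSVPAC
pos 27: AGU -> S; peptide=MRTSVPACS
pos 30: CGC -> R; peptide=MRTSVPACSR
pos 33: UAA -> STOP

Answer: MRTSVPACSR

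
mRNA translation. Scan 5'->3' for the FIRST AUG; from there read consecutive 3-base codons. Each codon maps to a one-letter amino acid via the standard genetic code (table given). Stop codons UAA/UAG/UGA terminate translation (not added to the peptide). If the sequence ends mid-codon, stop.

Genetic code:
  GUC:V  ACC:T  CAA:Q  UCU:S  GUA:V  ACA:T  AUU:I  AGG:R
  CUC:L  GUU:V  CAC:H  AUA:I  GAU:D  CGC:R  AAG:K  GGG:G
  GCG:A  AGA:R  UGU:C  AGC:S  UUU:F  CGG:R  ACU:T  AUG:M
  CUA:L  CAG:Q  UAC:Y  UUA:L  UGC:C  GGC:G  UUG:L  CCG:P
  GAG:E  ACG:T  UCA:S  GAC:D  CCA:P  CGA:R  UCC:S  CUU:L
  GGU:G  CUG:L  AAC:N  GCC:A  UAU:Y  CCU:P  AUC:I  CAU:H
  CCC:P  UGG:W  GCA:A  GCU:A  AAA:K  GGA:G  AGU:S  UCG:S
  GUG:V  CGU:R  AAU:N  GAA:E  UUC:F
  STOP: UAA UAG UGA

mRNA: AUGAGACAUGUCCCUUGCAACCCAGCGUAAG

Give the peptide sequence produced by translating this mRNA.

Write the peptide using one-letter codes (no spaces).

Answer: MRHVPCNPA

Derivation:
start AUG at pos 0
pos 0: AUG -> M; peptide=M
pos 3: AGA -> R; peptide=MR
pos 6: CAU -> H; peptide=MRH
pos 9: GUC -> V; peptide=MRHV
pos 12: CCU -> P; peptide=MRHVP
pos 15: UGC -> C; peptide=MRHVPC
pos 18: AAC -> N; peptide=MRHVPCN
pos 21: CCA -> P; peptide=MRHVPCNP
pos 24: GCG -> A; peptide=MRHVPCNPA
pos 27: UAA -> STOP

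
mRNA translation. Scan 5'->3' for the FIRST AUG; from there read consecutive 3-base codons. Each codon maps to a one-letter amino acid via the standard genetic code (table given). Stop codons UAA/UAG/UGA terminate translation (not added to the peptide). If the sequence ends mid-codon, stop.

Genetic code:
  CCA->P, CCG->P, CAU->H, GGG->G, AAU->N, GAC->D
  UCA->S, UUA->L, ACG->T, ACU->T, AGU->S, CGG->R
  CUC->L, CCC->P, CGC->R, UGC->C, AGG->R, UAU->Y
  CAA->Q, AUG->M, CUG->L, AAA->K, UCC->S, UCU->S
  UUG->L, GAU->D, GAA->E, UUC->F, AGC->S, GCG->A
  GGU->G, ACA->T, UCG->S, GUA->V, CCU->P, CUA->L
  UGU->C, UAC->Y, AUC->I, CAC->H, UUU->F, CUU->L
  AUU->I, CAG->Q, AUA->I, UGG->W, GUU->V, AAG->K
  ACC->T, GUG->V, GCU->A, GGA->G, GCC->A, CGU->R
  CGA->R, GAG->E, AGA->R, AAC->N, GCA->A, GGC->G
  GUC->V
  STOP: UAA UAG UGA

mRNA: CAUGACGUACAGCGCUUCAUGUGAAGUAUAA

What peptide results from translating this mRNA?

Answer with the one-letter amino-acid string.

start AUG at pos 1
pos 1: AUG -> M; peptide=M
pos 4: ACG -> T; peptide=MT
pos 7: UAC -> Y; peptide=MTY
pos 10: AGC -> S; peptide=MTYS
pos 13: GCU -> A; peptide=MTYSA
pos 16: UCA -> S; peptide=MTYSAS
pos 19: UGU -> C; peptide=MTYSASC
pos 22: GAA -> E; peptide=MTYSASCE
pos 25: GUA -> V; peptide=MTYSASCEV
pos 28: UAA -> STOP

Answer: MTYSASCEV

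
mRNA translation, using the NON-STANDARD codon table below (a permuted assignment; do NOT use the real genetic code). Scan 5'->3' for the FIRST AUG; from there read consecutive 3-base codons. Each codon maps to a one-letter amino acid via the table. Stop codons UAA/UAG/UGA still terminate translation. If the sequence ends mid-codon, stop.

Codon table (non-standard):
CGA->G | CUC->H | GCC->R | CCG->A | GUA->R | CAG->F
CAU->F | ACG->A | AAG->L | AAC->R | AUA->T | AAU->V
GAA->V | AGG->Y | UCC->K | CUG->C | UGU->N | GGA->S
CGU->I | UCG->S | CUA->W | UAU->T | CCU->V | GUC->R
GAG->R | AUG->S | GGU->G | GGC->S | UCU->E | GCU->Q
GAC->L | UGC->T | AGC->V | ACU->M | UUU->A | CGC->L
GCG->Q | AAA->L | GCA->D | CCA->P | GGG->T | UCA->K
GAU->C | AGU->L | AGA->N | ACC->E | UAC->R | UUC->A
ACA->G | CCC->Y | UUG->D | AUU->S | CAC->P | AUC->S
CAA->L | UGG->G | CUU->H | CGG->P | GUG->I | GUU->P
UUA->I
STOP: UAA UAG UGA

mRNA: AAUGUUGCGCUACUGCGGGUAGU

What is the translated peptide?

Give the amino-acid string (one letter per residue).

start AUG at pos 1
pos 1: AUG -> S; peptide=S
pos 4: UUG -> D; peptide=SD
pos 7: CGC -> L; peptide=SDL
pos 10: UAC -> R; peptide=SDLR
pos 13: UGC -> T; peptide=SDLRT
pos 16: GGG -> T; peptide=SDLRTT
pos 19: UAG -> STOP

Answer: SDLRTT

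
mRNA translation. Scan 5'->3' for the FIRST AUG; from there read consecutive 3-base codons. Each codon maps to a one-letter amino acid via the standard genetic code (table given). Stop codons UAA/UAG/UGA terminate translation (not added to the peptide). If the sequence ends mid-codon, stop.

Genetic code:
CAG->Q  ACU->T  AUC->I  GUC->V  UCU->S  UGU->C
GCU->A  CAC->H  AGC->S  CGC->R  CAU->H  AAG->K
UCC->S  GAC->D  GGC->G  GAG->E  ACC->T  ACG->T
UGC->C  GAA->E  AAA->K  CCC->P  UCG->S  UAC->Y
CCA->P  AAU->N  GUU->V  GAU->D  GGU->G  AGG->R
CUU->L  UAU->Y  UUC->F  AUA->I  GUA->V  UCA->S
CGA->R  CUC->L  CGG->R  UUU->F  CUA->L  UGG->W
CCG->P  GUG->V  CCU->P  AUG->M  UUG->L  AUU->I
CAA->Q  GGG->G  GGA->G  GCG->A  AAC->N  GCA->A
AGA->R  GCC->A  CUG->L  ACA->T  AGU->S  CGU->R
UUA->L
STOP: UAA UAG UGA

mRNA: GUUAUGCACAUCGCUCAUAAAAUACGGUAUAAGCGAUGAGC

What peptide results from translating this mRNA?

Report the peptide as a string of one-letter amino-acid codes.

Answer: MHIAHKIRYKR

Derivation:
start AUG at pos 3
pos 3: AUG -> M; peptide=M
pos 6: CAC -> H; peptide=MH
pos 9: AUC -> I; peptide=MHI
pos 12: GCU -> A; peptide=MHIA
pos 15: CAU -> H; peptide=MHIAH
pos 18: AAA -> K; peptide=MHIAHK
pos 21: AUA -> I; peptide=MHIAHKI
pos 24: CGG -> R; peptide=MHIAHKIR
pos 27: UAU -> Y; peptide=MHIAHKIRY
pos 30: AAG -> K; peptide=MHIAHKIRYK
pos 33: CGA -> R; peptide=MHIAHKIRYKR
pos 36: UGA -> STOP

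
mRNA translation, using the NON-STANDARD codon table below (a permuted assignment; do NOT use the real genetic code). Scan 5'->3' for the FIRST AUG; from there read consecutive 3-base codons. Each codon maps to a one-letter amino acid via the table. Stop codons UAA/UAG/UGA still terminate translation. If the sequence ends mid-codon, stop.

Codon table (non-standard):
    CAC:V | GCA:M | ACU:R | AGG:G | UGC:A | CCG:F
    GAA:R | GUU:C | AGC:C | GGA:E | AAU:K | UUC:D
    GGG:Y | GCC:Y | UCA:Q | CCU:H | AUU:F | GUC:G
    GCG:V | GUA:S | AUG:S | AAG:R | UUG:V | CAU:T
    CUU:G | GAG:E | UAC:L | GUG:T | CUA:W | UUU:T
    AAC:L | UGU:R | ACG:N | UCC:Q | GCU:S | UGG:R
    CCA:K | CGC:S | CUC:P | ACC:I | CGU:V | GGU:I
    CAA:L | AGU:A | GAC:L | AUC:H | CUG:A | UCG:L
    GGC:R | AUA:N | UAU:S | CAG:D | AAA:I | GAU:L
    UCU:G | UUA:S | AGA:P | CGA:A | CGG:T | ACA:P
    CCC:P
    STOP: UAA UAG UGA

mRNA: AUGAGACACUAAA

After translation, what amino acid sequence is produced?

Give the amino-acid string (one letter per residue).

start AUG at pos 0
pos 0: AUG -> S; peptide=S
pos 3: AGA -> P; peptide=SP
pos 6: CAC -> V; peptide=SPV
pos 9: UAA -> STOP

Answer: SPV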